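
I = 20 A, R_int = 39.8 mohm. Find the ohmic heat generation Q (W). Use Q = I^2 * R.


Convert: R = 39.8 mohm = 0.0398 ohm
Q = I^2 * R = 20^2 * 0.0398 = 15.92 W

15.92 W


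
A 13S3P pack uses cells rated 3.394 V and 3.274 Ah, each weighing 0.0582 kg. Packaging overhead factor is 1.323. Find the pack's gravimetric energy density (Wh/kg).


Step 1: V_pack = 13 * 3.394 = 44.122 V
Step 2: C_pack = 3 * 3.274 = 9.822 Ah
Step 3: E_pack = V_pack * C_pack = 44.122 * 9.822 = 433.37 Wh
Step 4: m_pack = 13 * 3 * 0.0582 * 1.323 = 3.0029 kg
Step 5: ED = E_pack / m_pack = 433.37 / 3.0029 = 144.3 Wh/kg

144.3 Wh/kg


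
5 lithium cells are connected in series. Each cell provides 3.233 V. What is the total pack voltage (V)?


V_pack = n * V_cell = 5 * 3.233 = 16.165 V

16.165 V


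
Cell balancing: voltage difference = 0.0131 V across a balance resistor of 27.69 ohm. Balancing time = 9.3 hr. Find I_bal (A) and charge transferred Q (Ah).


First, Ohm's law: I_bal = 0.0131 V / 27.69 ohm = 4.7309e-04 A
Then Q = I * t = 4.7309e-04 A * 9.3 hr = 0.004400 Ah

I=4.7309e-04 A, Q=0.004400 Ah


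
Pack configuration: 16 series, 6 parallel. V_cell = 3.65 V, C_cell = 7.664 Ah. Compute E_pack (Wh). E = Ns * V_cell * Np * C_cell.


V_pack = 16 * 3.65 = 58.4 V
C_pack = 6 * 7.664 = 45.984 Ah
E = V_pack * C_pack = 58.4 * 45.984 = 2685 Wh

2685 Wh


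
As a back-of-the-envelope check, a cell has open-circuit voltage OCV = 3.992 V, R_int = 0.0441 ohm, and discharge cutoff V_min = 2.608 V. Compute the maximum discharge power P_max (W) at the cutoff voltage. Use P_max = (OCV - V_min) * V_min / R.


P_max = (OCV - V_min) * V_min / R = (3.992 - 2.608) * 2.608 / 0.0441 = 1.384 * 2.608 / 0.0441 = 81.85 W

81.85 W


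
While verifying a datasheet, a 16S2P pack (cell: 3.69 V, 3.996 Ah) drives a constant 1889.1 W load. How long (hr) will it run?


Step 1: E_pack = Ns * V_cell * Np * C_cell = 16 * 3.69 * 2 * 3.996 = 471.85 Wh
Step 2: t = E_pack / P = 471.85 / 1889.1 = 0.2498 hr

0.2498 hr


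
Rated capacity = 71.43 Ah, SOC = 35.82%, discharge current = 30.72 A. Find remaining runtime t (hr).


Step 1: remaining = SOC/100 * C_total = 35.82/100 * 71.43 = 25.586 Ah
Step 2: t = remaining / I = 25.586 / 30.72 = 0.8329 hr

0.8329 hr


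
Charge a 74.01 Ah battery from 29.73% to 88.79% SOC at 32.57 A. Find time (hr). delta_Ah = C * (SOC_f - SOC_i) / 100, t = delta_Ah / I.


Step 1: dSOC = 88.79% - 29.73% = 59.06%
Step 2: delta_Ah = 74.01 * 59.06 / 100 = 43.71 Ah
Step 3: t = 43.71 / 32.57 = 1.342 hr

1.342 hr


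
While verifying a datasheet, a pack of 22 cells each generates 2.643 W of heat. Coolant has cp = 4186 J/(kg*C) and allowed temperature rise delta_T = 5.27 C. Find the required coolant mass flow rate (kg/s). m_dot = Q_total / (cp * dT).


Step 1: Total heat Q = 22 * 2.643 W = 58.146 W
Step 2: denom = cp * dT = 4186 * 5.27 = 22060
Step 3: m_dot = 58.146 / 22060 = 0.002636 kg/s

0.002636 kg/s


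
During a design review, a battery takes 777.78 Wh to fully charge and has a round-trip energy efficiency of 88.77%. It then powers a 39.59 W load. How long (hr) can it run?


Step 1: E_discharge = eta/100 * E_charge = 88.77/100 * 777.78 = 690.44 Wh
Step 2: t = E_discharge / P = 690.44 / 39.59 = 17.44 hr

17.44 hr


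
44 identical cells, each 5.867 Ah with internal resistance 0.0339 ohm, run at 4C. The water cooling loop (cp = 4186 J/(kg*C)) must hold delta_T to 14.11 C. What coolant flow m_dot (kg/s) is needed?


Step 1: I = 4 * 5.867 = 23.468 A
Step 2: Q_cell = I^2 * R = 23.468^2 * 0.0339 = 18.67 W
Step 3: Q_total = 44 * 18.67 = 821.48 W
Step 4: m_dot = Q_total / (cp * dT) = 821.48 / (4186 * 14.11) = 0.01391 kg/s

0.01391 kg/s


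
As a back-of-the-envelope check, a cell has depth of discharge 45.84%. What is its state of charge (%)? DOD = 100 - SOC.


SOC = 100 - DOD = 100 - 45.84 = 54.16%

54.16%


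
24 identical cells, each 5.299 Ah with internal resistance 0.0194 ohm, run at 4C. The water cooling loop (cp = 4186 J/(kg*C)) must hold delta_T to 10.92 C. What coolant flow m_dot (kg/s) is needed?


Step 1: I = 4 * 5.299 = 21.196 A
Step 2: Q_cell = I^2 * R = 21.196^2 * 0.0194 = 8.7158 W
Step 3: Q_total = 24 * 8.7158 = 209.18 W
Step 4: m_dot = Q_total / (cp * dT) = 209.18 / (4186 * 10.92) = 0.004576 kg/s

0.004576 kg/s


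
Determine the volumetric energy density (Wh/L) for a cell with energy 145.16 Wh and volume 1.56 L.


Volumetric ED = 145.16 Wh / 1.56 L = 93.05 Wh/L

93.05 Wh/L


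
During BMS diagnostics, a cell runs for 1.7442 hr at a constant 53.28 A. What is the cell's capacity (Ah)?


C = I * t = 53.28 * 1.7442 = 92.93 Ah

92.93 Ah


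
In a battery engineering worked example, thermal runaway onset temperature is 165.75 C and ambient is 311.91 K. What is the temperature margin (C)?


Convert: T_ambient = 311.91 K = 38.76 C
margin = 165.75 - 38.76 = 126.99 C

126.99 C


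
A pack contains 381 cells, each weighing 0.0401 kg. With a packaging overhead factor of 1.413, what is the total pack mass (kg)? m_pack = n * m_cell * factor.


Cell mass sum = 381 * 0.0401 = 15.278 kg
With overhead 1.413: m_pack = 15.278 * 1.413 = 21.59 kg

21.59 kg


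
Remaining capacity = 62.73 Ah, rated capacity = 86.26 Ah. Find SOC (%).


SOC = (remaining / total) * 100 = (62.73 / 86.26) * 100 = 72.72%

72.72%


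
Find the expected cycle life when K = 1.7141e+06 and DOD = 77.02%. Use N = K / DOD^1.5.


DOD^1.5 = 675.94
N = K / DOD^1.5 = 1.7141e+06 / 675.94 = 2536

2536 cycles


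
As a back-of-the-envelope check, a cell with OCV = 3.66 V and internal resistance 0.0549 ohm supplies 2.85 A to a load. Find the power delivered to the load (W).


Step 1: V_terminal = OCV - I*R = 3.66 - 2.85 * 0.0549 = 3.5035 V
Step 2: P_out = V_terminal * I = 3.5035 * 2.85 = 9.985 W

9.985 W


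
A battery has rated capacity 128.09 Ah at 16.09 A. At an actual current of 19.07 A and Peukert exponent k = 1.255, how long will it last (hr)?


t_rated = C / I_rated = 128.09 / 16.09 = 7.9608 hr
(I_rated/I)^k = (0.84373)^1.255 = 0.80795
t = t_rated * (I_rated/I)^k = 7.9608 * 0.80795 = 6.432 hr

6.432 hr


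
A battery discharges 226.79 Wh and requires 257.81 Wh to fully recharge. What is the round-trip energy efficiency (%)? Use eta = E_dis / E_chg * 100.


Round-trip efficiency = 226.79/257.81 * 100% = 87.97%

87.97%


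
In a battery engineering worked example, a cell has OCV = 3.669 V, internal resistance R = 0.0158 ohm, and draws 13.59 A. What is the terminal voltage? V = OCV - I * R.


IR drop = 13.59 * 0.0158 = 0.21472 V
V = 3.669 - 0.21472 = 3.454 V

3.454 V


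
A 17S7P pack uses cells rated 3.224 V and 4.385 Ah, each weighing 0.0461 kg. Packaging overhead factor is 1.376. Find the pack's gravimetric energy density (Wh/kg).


Step 1: V_pack = 17 * 3.224 = 54.808 V
Step 2: C_pack = 7 * 4.385 = 30.695 Ah
Step 3: E_pack = V_pack * C_pack = 54.808 * 30.695 = 1682.3 Wh
Step 4: m_pack = 17 * 7 * 0.0461 * 1.376 = 7.5486 kg
Step 5: ED = E_pack / m_pack = 1682.3 / 7.5486 = 222.9 Wh/kg

222.9 Wh/kg


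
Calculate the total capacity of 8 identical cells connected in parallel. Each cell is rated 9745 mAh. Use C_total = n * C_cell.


Convert: C_cell = 9745 mAh = 9.745 Ah
C_total = 8 * 9.745 = 77.96 Ah

77.96 Ah


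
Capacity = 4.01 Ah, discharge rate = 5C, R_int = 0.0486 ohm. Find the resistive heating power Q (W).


Step 1: I = C_rate * capacity = 5 * 4.01 = 20.05 A
Step 2: Q = I^2 * R = 20.05^2 * 0.0486 = 402 * 0.0486 = 19.54 W

19.54 W


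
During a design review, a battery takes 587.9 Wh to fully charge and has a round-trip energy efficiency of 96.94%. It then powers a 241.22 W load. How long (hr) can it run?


Step 1: E_discharge = eta/100 * E_charge = 96.94/100 * 587.9 = 569.91 Wh
Step 2: t = E_discharge / P = 569.91 / 241.22 = 2.363 hr

2.363 hr


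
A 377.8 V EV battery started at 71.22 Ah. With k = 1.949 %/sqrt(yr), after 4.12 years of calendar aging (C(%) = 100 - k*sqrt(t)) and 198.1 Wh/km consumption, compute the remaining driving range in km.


Step 1: capacity retention = 100 - 1.949 * sqrt(4.12) = 100 - 1.949 * 2.0298 = 96.044%
Step 2: C_now = 71.22 * 96.044/100 = 68.403 Ah
Step 3: E_pack = V * C_now = 377.8 * 68.403 = 25843 Wh
Step 4: range = E_pack / consumption = 25843 / 198.1 = 130.5 km

130.5 km


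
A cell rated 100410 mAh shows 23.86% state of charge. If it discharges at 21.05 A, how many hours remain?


Convert: C_total = 100410 mAh = 100.41 Ah
Step 1: remaining = SOC/100 * C_total = 23.86/100 * 100.41 = 23.958 Ah
Step 2: t = remaining / I = 23.958 / 21.05 = 1.138 hr

1.138 hr


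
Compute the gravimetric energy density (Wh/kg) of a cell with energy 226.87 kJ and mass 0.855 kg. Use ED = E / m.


Convert: E = 226.87 kJ = 63.019 Wh
ED = E / m = 63.019 / 0.855 = 73.71 Wh/kg

73.71 Wh/kg


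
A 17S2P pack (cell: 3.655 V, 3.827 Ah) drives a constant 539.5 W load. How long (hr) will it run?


Step 1: E_pack = Ns * V_cell * Np * C_cell = 17 * 3.655 * 2 * 3.827 = 475.58 Wh
Step 2: t = E_pack / P = 475.58 / 539.5 = 0.8815 hr

0.8815 hr


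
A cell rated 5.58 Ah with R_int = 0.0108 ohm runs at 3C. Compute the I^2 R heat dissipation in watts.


Step 1: I = C_rate * capacity = 3 * 5.58 = 16.74 A
Step 2: Q = I^2 * R = 16.74^2 * 0.0108 = 280.23 * 0.0108 = 3.026 W

3.026 W


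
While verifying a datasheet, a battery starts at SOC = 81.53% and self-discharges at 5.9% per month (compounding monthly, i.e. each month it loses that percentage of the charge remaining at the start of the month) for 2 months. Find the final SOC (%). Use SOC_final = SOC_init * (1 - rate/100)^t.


decay = (1 - 5.9/100)^2 = 0.88548
SOC_final = 81.53 * 0.88548 = 72.19%

72.19%


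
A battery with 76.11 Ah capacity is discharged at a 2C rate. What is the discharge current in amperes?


I = C_rate * capacity = 2 * 76.11 = 152.22 A

152.22 A


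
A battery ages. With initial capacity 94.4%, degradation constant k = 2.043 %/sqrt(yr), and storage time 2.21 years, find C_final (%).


sqrt(t) = sqrt(2.21) = 1.4866
C_final = 94.4 - 2.043 * 1.4866 = 91.36%

91.36%


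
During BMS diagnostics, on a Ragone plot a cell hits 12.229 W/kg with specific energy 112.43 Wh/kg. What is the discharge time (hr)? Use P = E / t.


t = E / P = 112.43 / 12.229 = 9.194 hr

9.194 hr


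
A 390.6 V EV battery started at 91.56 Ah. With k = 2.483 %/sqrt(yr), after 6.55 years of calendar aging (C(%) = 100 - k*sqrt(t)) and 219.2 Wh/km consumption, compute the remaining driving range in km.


Step 1: capacity retention = 100 - 2.483 * sqrt(6.55) = 100 - 2.483 * 2.5593 = 93.645%
Step 2: C_now = 91.56 * 93.645/100 = 85.741 Ah
Step 3: E_pack = V * C_now = 390.6 * 85.741 = 33490 Wh
Step 4: range = E_pack / consumption = 33490 / 219.2 = 152.8 km

152.8 km


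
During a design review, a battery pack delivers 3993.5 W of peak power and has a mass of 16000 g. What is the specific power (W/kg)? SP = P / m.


Convert: m = 16000 g = 16 kg
SP = P / m = 3993.5 / 16 = 249.6 W/kg

249.6 W/kg


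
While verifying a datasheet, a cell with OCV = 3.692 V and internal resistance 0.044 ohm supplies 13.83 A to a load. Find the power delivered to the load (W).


Step 1: V_terminal = OCV - I*R = 3.692 - 13.83 * 0.044 = 3.0835 V
Step 2: P_out = V_terminal * I = 3.0835 * 13.83 = 42.64 W

42.64 W


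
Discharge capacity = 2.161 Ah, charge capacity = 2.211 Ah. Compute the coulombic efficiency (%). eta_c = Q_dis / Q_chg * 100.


Coulombic efficiency = 2.161/2.211 * 100% = 97.74%

97.74%


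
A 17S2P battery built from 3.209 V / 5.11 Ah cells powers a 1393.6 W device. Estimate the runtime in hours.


Step 1: E_pack = Ns * V_cell * Np * C_cell = 17 * 3.209 * 2 * 5.11 = 557.53 Wh
Step 2: t = E_pack / P = 557.53 / 1393.6 = 0.4001 hr

0.4001 hr


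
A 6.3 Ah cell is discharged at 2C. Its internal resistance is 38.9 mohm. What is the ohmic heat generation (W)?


Convert: R = 38.9 mohm = 0.0389 ohm
Step 1: I = C_rate * capacity = 2 * 6.3 = 12.6 A
Step 2: Q = I^2 * R = 12.6^2 * 0.0389 = 158.76 * 0.0389 = 6.176 W

6.176 W


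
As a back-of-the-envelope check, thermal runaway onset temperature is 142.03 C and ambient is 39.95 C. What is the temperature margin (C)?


Safety margin = 142.03 C - 39.95 C = 102.08 C

102.08 C


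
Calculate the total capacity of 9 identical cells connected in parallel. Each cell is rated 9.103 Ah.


Parallel capacities add: 9 * 9.103 Ah = 81.927 Ah

81.927 Ah


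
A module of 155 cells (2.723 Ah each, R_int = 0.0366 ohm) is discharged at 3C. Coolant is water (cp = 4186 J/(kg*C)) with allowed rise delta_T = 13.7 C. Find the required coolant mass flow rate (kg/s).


Step 1: I = 3 * 2.723 = 8.169 A
Step 2: Q_cell = I^2 * R = 8.169^2 * 0.0366 = 2.4424 W
Step 3: Q_total = 155 * 2.4424 = 378.57 W
Step 4: m_dot = Q_total / (cp * dT) = 378.57 / (4186 * 13.7) = 0.006601 kg/s

0.006601 kg/s


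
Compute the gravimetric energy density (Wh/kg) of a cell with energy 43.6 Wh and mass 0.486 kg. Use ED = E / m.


ED = E / m = 43.6 / 0.486 = 89.71 Wh/kg

89.71 Wh/kg


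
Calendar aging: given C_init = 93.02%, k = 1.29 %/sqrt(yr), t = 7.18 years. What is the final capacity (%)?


sqrt(t) = sqrt(7.18) = 2.6796
C_final = 93.02 - 1.29 * 2.6796 = 89.56%

89.56%


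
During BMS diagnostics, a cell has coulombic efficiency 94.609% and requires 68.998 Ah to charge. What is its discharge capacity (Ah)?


Q_dis = eta/100 * Q_chg = 94.609/100 * 68.998 = 65.28 Ah

65.28 Ah


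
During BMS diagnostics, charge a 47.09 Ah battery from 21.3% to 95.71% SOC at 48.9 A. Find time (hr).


Step 1: dSOC = 95.71% - 21.3% = 74.41%
Step 2: delta_Ah = 47.09 * 74.41 / 100 = 35.04 Ah
Step 3: t = 35.04 / 48.9 = 0.7166 hr

0.7166 hr


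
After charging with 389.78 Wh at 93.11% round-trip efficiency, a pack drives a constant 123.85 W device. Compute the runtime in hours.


Step 1: E_discharge = eta/100 * E_charge = 93.11/100 * 389.78 = 362.92 Wh
Step 2: t = E_discharge / P = 362.92 / 123.85 = 2.930 hr

2.930 hr


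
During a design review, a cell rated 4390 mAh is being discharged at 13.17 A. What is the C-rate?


Convert: capacity = 4390 mAh = 4.39 Ah
Rearranging: C_rate = 13.17 / 4.39 = 3C

3C


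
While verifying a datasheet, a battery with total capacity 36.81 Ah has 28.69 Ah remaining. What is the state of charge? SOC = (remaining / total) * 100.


SOC = (remaining / total) * 100 = (28.69 / 36.81) * 100 = 77.94%

77.94%


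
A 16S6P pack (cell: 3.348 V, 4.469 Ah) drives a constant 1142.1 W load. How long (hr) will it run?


Step 1: E_pack = Ns * V_cell * Np * C_cell = 16 * 3.348 * 6 * 4.469 = 1436.4 Wh
Step 2: t = E_pack / P = 1436.4 / 1142.1 = 1.258 hr

1.258 hr


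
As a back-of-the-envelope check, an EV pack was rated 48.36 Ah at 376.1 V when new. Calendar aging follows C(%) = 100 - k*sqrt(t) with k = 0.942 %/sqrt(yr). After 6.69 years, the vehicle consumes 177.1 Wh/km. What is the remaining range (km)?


Step 1: capacity retention = 100 - 0.942 * sqrt(6.69) = 100 - 0.942 * 2.5865 = 97.564%
Step 2: C_now = 48.36 * 97.564/100 = 47.182 Ah
Step 3: E_pack = V * C_now = 376.1 * 47.182 = 17745 Wh
Step 4: range = E_pack / consumption = 17745 / 177.1 = 100.2 km

100.2 km


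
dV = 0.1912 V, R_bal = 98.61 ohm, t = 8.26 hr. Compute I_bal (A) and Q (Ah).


First, Ohm's law: I_bal = 0.1912 V / 98.61 ohm = 0.001939 A
Then Q = I * t = 0.001939 A * 8.26 hr = 0.01602 Ah

I=0.001939 A, Q=0.01602 Ah


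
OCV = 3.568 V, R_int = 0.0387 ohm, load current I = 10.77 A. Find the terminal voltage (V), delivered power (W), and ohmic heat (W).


Step 1: V_terminal = OCV - I*R = 3.568 - 10.77 * 0.0387 = 3.1512 V
Step 2: P_out = V_terminal * I = 3.1512 * 10.77 = 33.94 W
Step 3: Q = I^2 * R = 10.77^2 * 0.0387 = 4.489 W

V=3.1512 V, P=33.94 W, Q=4.489 W


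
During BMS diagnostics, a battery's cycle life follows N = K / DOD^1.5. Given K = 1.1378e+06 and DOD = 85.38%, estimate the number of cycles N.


DOD^1.5 = 788.92
N = K / DOD^1.5 = 1.1378e+06 / 788.92 = 1442

1442 cycles


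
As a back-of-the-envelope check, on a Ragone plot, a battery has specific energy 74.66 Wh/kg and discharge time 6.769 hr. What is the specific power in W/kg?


Specific power = 74.66 Wh/kg / 6.769 hr = 11.03 W/kg

11.03 W/kg


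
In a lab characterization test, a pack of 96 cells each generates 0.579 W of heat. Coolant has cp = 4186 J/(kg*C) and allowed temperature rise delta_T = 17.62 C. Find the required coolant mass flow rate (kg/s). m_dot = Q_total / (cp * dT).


Q_total = 96 * 0.579 = 55.584 W
m_dot = Q_total / (cp * dT) = 55.584 / (4186 * 17.62) = 7.536e-04 kg/s

7.536e-04 kg/s


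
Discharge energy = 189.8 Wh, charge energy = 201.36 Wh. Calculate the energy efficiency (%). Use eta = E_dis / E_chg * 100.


eta_e = E_dis / E_chg * 100 = 189.8 / 201.36 * 100 = 94.26%

94.26%


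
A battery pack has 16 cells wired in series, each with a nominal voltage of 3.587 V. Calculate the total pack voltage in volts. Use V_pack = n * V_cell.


V_pack = n * V_cell = 16 * 3.587 = 57.392 V

57.392 V


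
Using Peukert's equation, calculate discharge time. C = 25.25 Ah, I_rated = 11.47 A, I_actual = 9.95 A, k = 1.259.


t_rated = C / I_rated = 25.25 / 11.47 = 2.2014 hr
(I_rated/I)^k = (1.1528)^1.259 = 1.196
t = t_rated * (I_rated/I)^k = 2.2014 * 1.196 = 2.633 hr

2.633 hr


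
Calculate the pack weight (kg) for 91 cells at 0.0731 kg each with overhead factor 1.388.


m_pack = n * m_cell * overhead = 91 * 0.0731 * 1.388 = 9.233 kg

9.233 kg


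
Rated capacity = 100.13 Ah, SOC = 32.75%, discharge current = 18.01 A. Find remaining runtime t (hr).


Step 1: remaining = SOC/100 * C_total = 32.75/100 * 100.13 = 32.793 Ah
Step 2: t = remaining / I = 32.793 / 18.01 = 1.821 hr

1.821 hr


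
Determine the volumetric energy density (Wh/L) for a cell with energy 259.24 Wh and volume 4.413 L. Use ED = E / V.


Volumetric ED = 259.24 Wh / 4.413 L = 58.74 Wh/L

58.74 Wh/L


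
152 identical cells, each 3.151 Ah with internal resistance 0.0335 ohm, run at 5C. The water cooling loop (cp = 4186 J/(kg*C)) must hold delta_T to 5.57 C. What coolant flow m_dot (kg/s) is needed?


Step 1: I = 5 * 3.151 = 15.755 A
Step 2: Q_cell = I^2 * R = 15.755^2 * 0.0335 = 8.3154 W
Step 3: Q_total = 152 * 8.3154 = 1263.9 W
Step 4: m_dot = Q_total / (cp * dT) = 1263.9 / (4186 * 5.57) = 0.05421 kg/s

0.05421 kg/s


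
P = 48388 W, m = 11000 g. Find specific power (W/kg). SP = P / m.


Convert: m = 11000 g = 11 kg
Specific power = 48388 W / 11 kg = 4399 W/kg

4399 W/kg


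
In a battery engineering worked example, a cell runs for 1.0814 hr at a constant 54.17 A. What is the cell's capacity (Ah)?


C = I * t = 54.17 * 1.0814 = 58.58 Ah

58.58 Ah


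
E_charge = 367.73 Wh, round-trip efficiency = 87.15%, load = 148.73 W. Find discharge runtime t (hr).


Step 1: E_discharge = eta/100 * E_charge = 87.15/100 * 367.73 = 320.48 Wh
Step 2: t = E_discharge / P = 320.48 / 148.73 = 2.155 hr

2.155 hr


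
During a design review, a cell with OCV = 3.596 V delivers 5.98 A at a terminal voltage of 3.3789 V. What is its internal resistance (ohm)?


R = (OCV - V) / I = (3.596 - 3.3789) / 5.98 = 0.03630 ohm

0.03630 ohm


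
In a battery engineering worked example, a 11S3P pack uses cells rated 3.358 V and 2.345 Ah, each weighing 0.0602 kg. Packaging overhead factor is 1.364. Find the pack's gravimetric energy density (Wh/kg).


Step 1: V_pack = 11 * 3.358 = 36.938 V
Step 2: C_pack = 3 * 2.345 = 7.035 Ah
Step 3: E_pack = V_pack * C_pack = 36.938 * 7.035 = 259.86 Wh
Step 4: m_pack = 11 * 3 * 0.0602 * 1.364 = 2.7097 kg
Step 5: ED = E_pack / m_pack = 259.86 / 2.7097 = 95.90 Wh/kg

95.90 Wh/kg


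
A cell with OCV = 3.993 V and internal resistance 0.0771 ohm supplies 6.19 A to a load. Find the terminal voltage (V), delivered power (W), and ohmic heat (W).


Step 1: V_terminal = OCV - I*R = 3.993 - 6.19 * 0.0771 = 3.5158 V
Step 2: P_out = V_terminal * I = 3.5158 * 6.19 = 21.76 W
Step 3: Q = I^2 * R = 6.19^2 * 0.0771 = 2.954 W

V=3.5158 V, P=21.76 W, Q=2.954 W


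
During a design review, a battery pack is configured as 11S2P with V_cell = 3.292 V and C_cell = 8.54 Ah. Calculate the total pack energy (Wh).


V_pack = 11 * 3.292 = 36.212 V
C_pack = 2 * 8.54 = 17.08 Ah
E = V_pack * C_pack = 36.212 * 17.08 = 618.5 Wh

618.5 Wh


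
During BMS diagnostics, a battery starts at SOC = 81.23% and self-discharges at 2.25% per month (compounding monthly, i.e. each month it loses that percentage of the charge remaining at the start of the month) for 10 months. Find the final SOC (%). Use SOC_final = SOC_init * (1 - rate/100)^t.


Monthly retention factor = 1 - 2.25/100 = 0.9775
Over 10 months: factor^10 = 0.79647
SOC_final = 81.23 * 0.79647 = 64.70%

64.70%


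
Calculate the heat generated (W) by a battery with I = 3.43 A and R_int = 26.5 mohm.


Convert: R = 26.5 mohm = 0.0265 ohm
Q = I^2 * R = 3.43^2 * 0.0265 = 0.3118 W

0.3118 W


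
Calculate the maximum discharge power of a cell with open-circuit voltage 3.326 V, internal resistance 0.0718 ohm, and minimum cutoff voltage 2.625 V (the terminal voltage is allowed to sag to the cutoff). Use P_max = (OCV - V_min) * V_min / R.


P_max = (OCV - V_min) * V_min / R = (3.326 - 2.625) * 2.625 / 0.0718 = 0.701 * 2.625 / 0.0718 = 25.63 W

25.63 W


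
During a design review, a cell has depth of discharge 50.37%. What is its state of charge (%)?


SOC = 100 - DOD = 100 - 50.37 = 49.63%

49.63%


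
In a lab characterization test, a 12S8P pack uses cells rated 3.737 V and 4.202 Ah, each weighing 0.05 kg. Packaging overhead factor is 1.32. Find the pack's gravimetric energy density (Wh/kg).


Step 1: V_pack = 12 * 3.737 = 44.844 V
Step 2: C_pack = 8 * 4.202 = 33.616 Ah
Step 3: E_pack = V_pack * C_pack = 44.844 * 33.616 = 1507.5 Wh
Step 4: m_pack = 12 * 8 * 0.05 * 1.32 = 6.336 kg
Step 5: ED = E_pack / m_pack = 1507.5 / 6.336 = 237.9 Wh/kg

237.9 Wh/kg


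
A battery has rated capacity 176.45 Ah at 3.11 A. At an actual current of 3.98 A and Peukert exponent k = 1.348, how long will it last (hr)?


Step 1: t_rated = C / I_rated = 176.45 / 3.11 = 56.736 hr
Step 2: ratio = 3.11 / 3.98 = 0.78141
Step 3: ratio^k = 0.78141^1.348 = 0.71713
Step 4: t = t_rated * ratio^k = 56.736 * 0.71713 = 40.69 hr

40.69 hr


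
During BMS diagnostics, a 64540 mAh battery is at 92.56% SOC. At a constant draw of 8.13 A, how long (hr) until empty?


Convert: C_total = 64540 mAh = 64.54 Ah
Step 1: remaining = SOC/100 * C_total = 92.56/100 * 64.54 = 59.738 Ah
Step 2: t = remaining / I = 59.738 / 8.13 = 7.348 hr

7.348 hr


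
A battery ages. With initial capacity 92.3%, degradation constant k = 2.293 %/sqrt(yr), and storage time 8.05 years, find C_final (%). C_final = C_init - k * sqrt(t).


sqrt(t) = sqrt(8.05) = 2.8373
C_final = 92.3 - 2.293 * 2.8373 = 85.79%

85.79%


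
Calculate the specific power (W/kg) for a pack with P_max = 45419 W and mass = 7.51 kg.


SP = P / m = 45419 / 7.51 = 6048 W/kg

6048 W/kg


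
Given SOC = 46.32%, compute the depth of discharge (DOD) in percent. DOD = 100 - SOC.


Complement of SOC: DOD = 100% - 46.32% = 53.68%

53.68%


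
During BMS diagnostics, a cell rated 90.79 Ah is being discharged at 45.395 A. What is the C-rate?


Rearranging: C_rate = 45.395 / 90.79 = 0.5C

0.5C


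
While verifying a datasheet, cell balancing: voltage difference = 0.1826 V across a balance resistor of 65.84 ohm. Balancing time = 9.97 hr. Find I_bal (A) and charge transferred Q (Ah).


I_bal = dV / R = 0.1826 / 65.84 = 0.0027734 A
Q = I_bal * t = 0.0027734 * 9.97 = 0.02765 Ah

I=0.0027734 A, Q=0.02765 Ah


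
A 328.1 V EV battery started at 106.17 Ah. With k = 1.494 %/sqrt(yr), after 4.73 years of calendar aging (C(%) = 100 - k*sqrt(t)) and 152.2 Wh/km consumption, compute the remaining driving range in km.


Step 1: capacity retention = 100 - 1.494 * sqrt(4.73) = 100 - 1.494 * 2.1749 = 96.751%
Step 2: C_now = 106.17 * 96.751/100 = 102.72 Ah
Step 3: E_pack = V * C_now = 328.1 * 102.72 = 33702 Wh
Step 4: range = E_pack / consumption = 33702 / 152.2 = 221.4 km

221.4 km


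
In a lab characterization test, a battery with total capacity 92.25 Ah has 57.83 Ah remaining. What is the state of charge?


SOC% = 57.83 / 92.25 * 100 = 62.69%

62.69%


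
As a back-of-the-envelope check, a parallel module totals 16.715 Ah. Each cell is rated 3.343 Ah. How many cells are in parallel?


n = C_total / C_cell = 16.715 / 3.343 = 5

5


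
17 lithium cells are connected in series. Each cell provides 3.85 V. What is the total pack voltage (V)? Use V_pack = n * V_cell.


With 17 cells in series at 3.85 V each, V_pack = 65.45 V

65.45 V


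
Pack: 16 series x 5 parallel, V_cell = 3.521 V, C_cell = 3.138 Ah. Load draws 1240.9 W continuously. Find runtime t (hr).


Step 1: E_pack = Ns * V_cell * Np * C_cell = 16 * 3.521 * 5 * 3.138 = 883.91 Wh
Step 2: t = E_pack / P = 883.91 / 1240.9 = 0.7123 hr

0.7123 hr


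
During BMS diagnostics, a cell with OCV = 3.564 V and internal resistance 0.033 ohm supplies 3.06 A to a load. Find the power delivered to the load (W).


Step 1: V_terminal = OCV - I*R = 3.564 - 3.06 * 0.033 = 3.463 V
Step 2: P_out = V_terminal * I = 3.463 * 3.06 = 10.60 W

10.60 W


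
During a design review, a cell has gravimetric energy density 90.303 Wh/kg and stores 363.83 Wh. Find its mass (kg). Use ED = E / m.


m = E / ED = 363.83 / 90.303 = 4.029 kg

4.029 kg


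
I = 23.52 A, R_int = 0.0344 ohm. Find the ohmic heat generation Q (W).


I^2 = 553.19
Q = 553.19 * 0.0344 = 19.03 W

19.03 W


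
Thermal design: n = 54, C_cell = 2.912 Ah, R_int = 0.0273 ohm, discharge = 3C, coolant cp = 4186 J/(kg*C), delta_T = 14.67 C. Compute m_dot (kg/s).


Step 1: I = 3 * 2.912 = 8.736 A
Step 2: Q_cell = I^2 * R = 8.736^2 * 0.0273 = 2.0835 W
Step 3: Q_total = 54 * 2.0835 = 112.51 W
Step 4: m_dot = Q_total / (cp * dT) = 112.51 / (4186 * 14.67) = 0.001832 kg/s

0.001832 kg/s


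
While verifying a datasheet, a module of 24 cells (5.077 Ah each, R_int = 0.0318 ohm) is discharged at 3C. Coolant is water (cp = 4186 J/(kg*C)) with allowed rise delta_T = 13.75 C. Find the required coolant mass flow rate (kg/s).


Step 1: I = 3 * 5.077 = 15.231 A
Step 2: Q_cell = I^2 * R = 15.231^2 * 0.0318 = 7.3771 W
Step 3: Q_total = 24 * 7.3771 = 177.05 W
Step 4: m_dot = Q_total / (cp * dT) = 177.05 / (4186 * 13.75) = 0.003076 kg/s

0.003076 kg/s


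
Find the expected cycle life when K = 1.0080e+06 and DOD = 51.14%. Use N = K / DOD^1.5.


Step 1: DOD^1.5 = 51.14^1.5 = 365.71
Step 2: N = 1.0080e+06 / 365.71 = 2756 cycles

2756 cycles


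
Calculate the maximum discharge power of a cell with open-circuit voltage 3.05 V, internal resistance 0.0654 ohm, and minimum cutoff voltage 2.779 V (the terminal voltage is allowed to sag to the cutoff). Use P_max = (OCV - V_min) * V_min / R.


dV = OCV - V_min = 0.271 V (so I_max = dV / R)
P_max = dV * V_min / R = 0.271 * 2.779 / 0.0654 = 11.52 W

11.52 W


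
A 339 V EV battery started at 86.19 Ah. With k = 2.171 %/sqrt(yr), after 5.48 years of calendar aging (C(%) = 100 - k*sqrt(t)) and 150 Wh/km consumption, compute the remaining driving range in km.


Step 1: capacity retention = 100 - 2.171 * sqrt(5.48) = 100 - 2.171 * 2.3409 = 94.918%
Step 2: C_now = 86.19 * 94.918/100 = 81.81 Ah
Step 3: E_pack = V * C_now = 339 * 81.81 = 27734 Wh
Step 4: range = E_pack / consumption = 27734 / 150 = 184.9 km

184.9 km


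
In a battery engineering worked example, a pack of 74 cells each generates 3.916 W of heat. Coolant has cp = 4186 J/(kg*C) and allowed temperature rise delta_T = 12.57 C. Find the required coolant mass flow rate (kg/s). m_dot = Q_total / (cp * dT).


Q_total = 74 * 3.916 = 289.78 W
m_dot = Q_total / (cp * dT) = 289.78 / (4186 * 12.57) = 0.005507 kg/s

0.005507 kg/s


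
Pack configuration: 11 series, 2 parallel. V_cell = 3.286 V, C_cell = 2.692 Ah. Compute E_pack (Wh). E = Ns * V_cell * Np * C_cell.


V_pack = 11 * 3.286 = 36.146 V
C_pack = 2 * 2.692 = 5.384 Ah
E = V_pack * C_pack = 36.146 * 5.384 = 194.6 Wh

194.6 Wh


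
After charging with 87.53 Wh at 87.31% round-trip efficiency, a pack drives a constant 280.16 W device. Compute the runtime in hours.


Step 1: E_discharge = eta/100 * E_charge = 87.31/100 * 87.53 = 76.422 Wh
Step 2: t = E_discharge / P = 76.422 / 280.16 = 0.2728 hr

0.2728 hr


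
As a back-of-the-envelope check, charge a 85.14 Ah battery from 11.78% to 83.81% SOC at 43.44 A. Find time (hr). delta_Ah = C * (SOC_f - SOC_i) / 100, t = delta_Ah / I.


delta_Ah = 85.14 * (83.81 - 11.78) / 100 = 61.326 Ah
t = delta_Ah / I = 61.326 / 43.44 = 1.412 hr

1.412 hr


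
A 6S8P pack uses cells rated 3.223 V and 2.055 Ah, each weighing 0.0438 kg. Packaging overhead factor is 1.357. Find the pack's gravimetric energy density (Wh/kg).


Step 1: V_pack = 6 * 3.223 = 19.338 V
Step 2: C_pack = 8 * 2.055 = 16.44 Ah
Step 3: E_pack = V_pack * C_pack = 19.338 * 16.44 = 317.92 Wh
Step 4: m_pack = 6 * 8 * 0.0438 * 1.357 = 2.853 kg
Step 5: ED = E_pack / m_pack = 317.92 / 2.853 = 111.4 Wh/kg

111.4 Wh/kg


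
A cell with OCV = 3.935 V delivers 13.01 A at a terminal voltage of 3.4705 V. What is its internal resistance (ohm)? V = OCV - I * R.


R = (OCV - V) / I = (3.935 - 3.4705) / 13.01 = 0.03570 ohm

0.03570 ohm


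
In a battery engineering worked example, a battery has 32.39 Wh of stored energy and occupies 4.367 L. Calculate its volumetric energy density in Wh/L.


Volumetric ED = 32.39 Wh / 4.367 L = 7.417 Wh/L

7.417 Wh/L


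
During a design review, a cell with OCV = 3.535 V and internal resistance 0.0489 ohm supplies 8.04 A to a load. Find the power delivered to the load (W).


Step 1: V_terminal = OCV - I*R = 3.535 - 8.04 * 0.0489 = 3.1418 V
Step 2: P_out = V_terminal * I = 3.1418 * 8.04 = 25.26 W

25.26 W


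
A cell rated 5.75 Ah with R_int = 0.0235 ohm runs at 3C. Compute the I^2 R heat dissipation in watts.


Step 1: I = C_rate * capacity = 3 * 5.75 = 17.25 A
Step 2: Q = I^2 * R = 17.25^2 * 0.0235 = 297.56 * 0.0235 = 6.993 W

6.993 W


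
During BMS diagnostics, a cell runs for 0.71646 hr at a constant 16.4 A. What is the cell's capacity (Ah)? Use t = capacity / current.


C = I * t = 16.4 * 0.71646 = 11.75 Ah

11.75 Ah


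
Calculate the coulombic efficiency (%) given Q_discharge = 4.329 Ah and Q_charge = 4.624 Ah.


Coulombic efficiency = 4.329/4.624 * 100% = 93.62%

93.62%


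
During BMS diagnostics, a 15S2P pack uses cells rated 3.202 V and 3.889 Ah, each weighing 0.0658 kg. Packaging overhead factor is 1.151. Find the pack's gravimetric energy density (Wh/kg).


Step 1: V_pack = 15 * 3.202 = 48.03 V
Step 2: C_pack = 2 * 3.889 = 7.778 Ah
Step 3: E_pack = V_pack * C_pack = 48.03 * 7.778 = 373.58 Wh
Step 4: m_pack = 15 * 2 * 0.0658 * 1.151 = 2.2721 kg
Step 5: ED = E_pack / m_pack = 373.58 / 2.2721 = 164.4 Wh/kg

164.4 Wh/kg


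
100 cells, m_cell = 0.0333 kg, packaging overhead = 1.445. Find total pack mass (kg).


m_pack = n * m_cell * overhead = 100 * 0.0333 * 1.445 = 4.812 kg

4.812 kg


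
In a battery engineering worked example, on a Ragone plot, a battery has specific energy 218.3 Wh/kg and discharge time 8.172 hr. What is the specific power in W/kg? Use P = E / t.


P_specific = E / t = 218.3 / 8.172 = 26.71 W/kg

26.71 W/kg


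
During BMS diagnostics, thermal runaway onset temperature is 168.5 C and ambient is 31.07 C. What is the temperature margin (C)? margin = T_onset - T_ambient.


margin = T_onset - T_ambient = 168.5 - 31.07 = 137.43 C

137.43 C


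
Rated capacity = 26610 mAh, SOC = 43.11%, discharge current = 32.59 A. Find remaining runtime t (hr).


Convert: C_total = 26610 mAh = 26.61 Ah
Step 1: remaining = SOC/100 * C_total = 43.11/100 * 26.61 = 11.472 Ah
Step 2: t = remaining / I = 11.472 / 32.59 = 0.3520 hr

0.3520 hr


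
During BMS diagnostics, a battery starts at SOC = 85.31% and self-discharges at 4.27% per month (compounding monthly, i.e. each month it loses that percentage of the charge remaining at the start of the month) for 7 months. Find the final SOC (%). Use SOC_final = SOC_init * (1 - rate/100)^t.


decay = (1 - 4.27/100)^7 = 0.73678
SOC_final = 85.31 * 0.73678 = 62.85%

62.85%


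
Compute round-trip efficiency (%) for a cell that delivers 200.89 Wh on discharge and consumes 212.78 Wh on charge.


eta_e = E_dis / E_chg * 100 = 200.89 / 212.78 * 100 = 94.41%

94.41%


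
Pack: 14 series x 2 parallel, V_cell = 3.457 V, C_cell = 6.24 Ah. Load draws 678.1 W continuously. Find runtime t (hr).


Step 1: E_pack = Ns * V_cell * Np * C_cell = 14 * 3.457 * 2 * 6.24 = 604.01 Wh
Step 2: t = E_pack / P = 604.01 / 678.1 = 0.8907 hr

0.8907 hr


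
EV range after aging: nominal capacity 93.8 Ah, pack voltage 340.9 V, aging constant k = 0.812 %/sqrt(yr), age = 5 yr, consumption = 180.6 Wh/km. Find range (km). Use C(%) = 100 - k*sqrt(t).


Step 1: capacity retention = 100 - 0.812 * sqrt(5) = 100 - 0.812 * 2.2361 = 98.184%
Step 2: C_now = 93.8 * 98.184/100 = 92.097 Ah
Step 3: E_pack = V * C_now = 340.9 * 92.097 = 31396 Wh
Step 4: range = E_pack / consumption = 31396 / 180.6 = 173.8 km

173.8 km


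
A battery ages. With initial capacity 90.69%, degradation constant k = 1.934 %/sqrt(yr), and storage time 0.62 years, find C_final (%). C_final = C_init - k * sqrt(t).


Step 1: sqrt(0.62 yr) = 0.7874
Step 2: drop = 1.934 * 0.7874 = 1.5228
Step 3: C_final = 90.69 - 1.5228 = 89.17%

89.17%


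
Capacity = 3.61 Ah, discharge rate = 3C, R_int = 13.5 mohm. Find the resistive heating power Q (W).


Convert: R = 13.5 mohm = 0.0135 ohm
Step 1: I = C_rate * capacity = 3 * 3.61 = 10.83 A
Step 2: Q = I^2 * R = 10.83^2 * 0.0135 = 117.29 * 0.0135 = 1.583 W

1.583 W


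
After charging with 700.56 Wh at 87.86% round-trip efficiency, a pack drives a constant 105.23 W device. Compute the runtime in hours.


Step 1: E_discharge = eta/100 * E_charge = 87.86/100 * 700.56 = 615.51 Wh
Step 2: t = E_discharge / P = 615.51 / 105.23 = 5.849 hr

5.849 hr


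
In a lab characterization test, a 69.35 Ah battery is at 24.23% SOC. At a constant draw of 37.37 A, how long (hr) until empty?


Step 1: remaining = SOC/100 * C_total = 24.23/100 * 69.35 = 16.804 Ah
Step 2: t = remaining / I = 16.804 / 37.37 = 0.4497 hr

0.4497 hr


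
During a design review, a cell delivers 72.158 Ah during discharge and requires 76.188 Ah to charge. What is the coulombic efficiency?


eta_c = Q_dis / Q_chg * 100 = 72.158 / 76.188 * 100 = 94.71%

94.71%


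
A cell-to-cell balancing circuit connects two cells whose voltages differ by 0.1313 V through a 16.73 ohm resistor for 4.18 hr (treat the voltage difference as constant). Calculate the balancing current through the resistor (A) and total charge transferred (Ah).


I_bal = dV / R = 0.1313 / 16.73 = 0.0078482 A
Q = I_bal * t = 0.0078482 * 4.18 = 0.03281 Ah

I=0.0078482 A, Q=0.03281 Ah


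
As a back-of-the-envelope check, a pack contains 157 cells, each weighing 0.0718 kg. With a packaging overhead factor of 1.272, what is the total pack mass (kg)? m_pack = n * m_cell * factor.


Cell mass sum = 157 * 0.0718 = 11.273 kg
With overhead 1.272: m_pack = 11.273 * 1.272 = 14.34 kg

14.34 kg


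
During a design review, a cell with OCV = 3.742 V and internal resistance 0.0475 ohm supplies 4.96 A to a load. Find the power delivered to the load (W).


Step 1: V_terminal = OCV - I*R = 3.742 - 4.96 * 0.0475 = 3.5064 V
Step 2: P_out = V_terminal * I = 3.5064 * 4.96 = 17.39 W

17.39 W


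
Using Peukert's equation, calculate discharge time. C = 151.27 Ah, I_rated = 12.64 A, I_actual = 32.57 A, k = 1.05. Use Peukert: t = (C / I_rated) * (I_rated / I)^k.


Step 1: t_rated = C / I_rated = 151.27 / 12.64 = 11.968 hr
Step 2: ratio = 12.64 / 32.57 = 0.38809
Step 3: ratio^k = 0.38809^1.05 = 0.37015
Step 4: t = t_rated * ratio^k = 11.968 * 0.37015 = 4.430 hr

4.430 hr


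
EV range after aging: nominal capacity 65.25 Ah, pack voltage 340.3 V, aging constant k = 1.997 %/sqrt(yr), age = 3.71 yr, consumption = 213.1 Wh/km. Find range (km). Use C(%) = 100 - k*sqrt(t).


Step 1: capacity retention = 100 - 1.997 * sqrt(3.71) = 100 - 1.997 * 1.9261 = 96.154%
Step 2: C_now = 65.25 * 96.154/100 = 62.74 Ah
Step 3: E_pack = V * C_now = 340.3 * 62.74 = 21350 Wh
Step 4: range = E_pack / consumption = 21350 / 213.1 = 100.2 km

100.2 km


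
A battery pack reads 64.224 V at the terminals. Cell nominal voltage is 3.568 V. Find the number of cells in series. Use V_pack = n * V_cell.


Rearranging: n = V_pack / V_cell = 64.224 / 3.568 = 18 cells

18


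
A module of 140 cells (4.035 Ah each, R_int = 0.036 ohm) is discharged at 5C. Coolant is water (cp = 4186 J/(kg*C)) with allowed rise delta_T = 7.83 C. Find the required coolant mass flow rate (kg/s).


Step 1: I = 5 * 4.035 = 20.175 A
Step 2: Q_cell = I^2 * R = 20.175^2 * 0.036 = 14.653 W
Step 3: Q_total = 140 * 14.653 = 2051.4 W
Step 4: m_dot = Q_total / (cp * dT) = 2051.4 / (4186 * 7.83) = 0.06259 kg/s

0.06259 kg/s


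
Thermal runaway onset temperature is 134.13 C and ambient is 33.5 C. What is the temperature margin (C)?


margin = T_onset - T_ambient = 134.13 - 33.5 = 100.63 C

100.63 C


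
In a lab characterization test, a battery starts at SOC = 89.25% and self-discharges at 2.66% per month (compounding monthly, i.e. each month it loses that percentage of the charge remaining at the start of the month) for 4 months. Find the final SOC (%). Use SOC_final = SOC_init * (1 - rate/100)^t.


decay = (1 - 2.66/100)^4 = 0.89777
SOC_final = 89.25 * 0.89777 = 80.13%

80.13%


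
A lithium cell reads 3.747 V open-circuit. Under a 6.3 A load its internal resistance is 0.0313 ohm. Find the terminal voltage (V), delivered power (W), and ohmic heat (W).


Step 1: V_terminal = OCV - I*R = 3.747 - 6.3 * 0.0313 = 3.5498 V
Step 2: P_out = V_terminal * I = 3.5498 * 6.3 = 22.36 W
Step 3: Q = I^2 * R = 6.3^2 * 0.0313 = 1.242 W

V=3.5498 V, P=22.36 W, Q=1.242 W


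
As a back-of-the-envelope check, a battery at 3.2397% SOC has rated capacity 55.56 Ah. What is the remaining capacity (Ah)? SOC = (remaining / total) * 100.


remaining = SOC / 100 * total = 3.2397 / 100 * 55.56 = 1.800 Ah

1.800 Ah


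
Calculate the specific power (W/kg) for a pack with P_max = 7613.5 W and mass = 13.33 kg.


Specific power = 7613.5 W / 13.33 kg = 571.2 W/kg

571.2 W/kg


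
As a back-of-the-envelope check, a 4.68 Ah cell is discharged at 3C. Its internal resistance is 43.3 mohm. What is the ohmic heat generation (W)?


Convert: R = 43.3 mohm = 0.0433 ohm
Step 1: I = C_rate * capacity = 3 * 4.68 = 14.04 A
Step 2: Q = I^2 * R = 14.04^2 * 0.0433 = 197.12 * 0.0433 = 8.535 W

8.535 W


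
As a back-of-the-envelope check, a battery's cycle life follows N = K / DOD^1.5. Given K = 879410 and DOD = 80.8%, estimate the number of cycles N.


Step 1: DOD^1.5 = 80.8^1.5 = 726.3
Step 2: N = 879410 / 726.3 = 1211 cycles

1211 cycles


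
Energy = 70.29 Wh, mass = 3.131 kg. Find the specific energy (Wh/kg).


ED = E / m = 70.29 / 3.131 = 22.45 Wh/kg

22.45 Wh/kg


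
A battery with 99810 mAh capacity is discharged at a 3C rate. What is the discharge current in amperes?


Convert: capacity = 99810 mAh = 99.81 Ah
At 3C: I = 3 * 99.81 Ah = 299.43 A

299.43 A


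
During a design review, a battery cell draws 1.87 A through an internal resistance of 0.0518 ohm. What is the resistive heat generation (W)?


Q = I^2 * R = 1.87^2 * 0.0518 = 0.1811 W

0.1811 W


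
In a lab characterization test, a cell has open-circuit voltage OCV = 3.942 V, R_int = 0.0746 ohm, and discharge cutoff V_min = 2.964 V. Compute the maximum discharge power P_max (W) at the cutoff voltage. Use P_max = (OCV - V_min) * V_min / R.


P_max = (OCV - V_min) * V_min / R = (3.942 - 2.964) * 2.964 / 0.0746 = 0.978 * 2.964 / 0.0746 = 38.86 W

38.86 W
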